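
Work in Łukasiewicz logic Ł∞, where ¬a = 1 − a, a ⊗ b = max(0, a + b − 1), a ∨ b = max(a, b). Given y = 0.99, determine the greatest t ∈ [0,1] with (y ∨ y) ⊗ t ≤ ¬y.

0.02

y ∨ y = max(0.99, 0.99) = 0.99
So the left factor is y ∨ y = 0.99.
¬y = 1 − 0.99 = 0.01
So the right-hand bound is ¬y = 0.01.
The residuum of the Łukasiewicz t-norm gives the supremum: min(1, 1 − 0.99 + 0.01).
1 − 0.99 + 0.01 = 0.02, so t = min(1, 0.02) = 0.02.
Check: 0.99 ⊗ 0.02 = max(0, 0.01) = 0.01 ≤ 0.01.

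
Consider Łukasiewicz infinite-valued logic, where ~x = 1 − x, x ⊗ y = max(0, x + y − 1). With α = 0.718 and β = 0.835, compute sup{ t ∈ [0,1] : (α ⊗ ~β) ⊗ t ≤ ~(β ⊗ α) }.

~β = 1 − 0.835 = 0.165
α ⊗ ~β = max(0, 0.718 + 0.165 − 1) = max(0, -0.117) = 0.000
So the left factor is α ⊗ ~β = 0.000.
β ⊗ α = max(0, 0.835 + 0.718 − 1) = max(0, 0.553) = 0.553
~(β ⊗ α) = 1 − 0.553 = 0.447
So the right-hand bound is ~(β ⊗ α) = 0.447.
The residuum of the Łukasiewicz t-norm gives the supremum: min(1, 1 − 0.000 + 0.447).
1 − 0.000 + 0.447 = 1.447, so t = min(1, 1.447) = 1.000.
Check: 0.000 ⊗ 1.000 = max(0, 0.000) = 0.000 ≤ 0.447.

1.000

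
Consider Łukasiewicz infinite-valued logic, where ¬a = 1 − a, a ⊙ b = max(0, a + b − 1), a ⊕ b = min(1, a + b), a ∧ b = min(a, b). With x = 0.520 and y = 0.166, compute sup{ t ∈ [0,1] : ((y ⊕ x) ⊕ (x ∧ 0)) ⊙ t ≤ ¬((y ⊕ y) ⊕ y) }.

y ⊕ x = min(1, 0.166 + 0.520) = min(1, 0.686) = 0.686
x ∧ 0 = min(0.520, 0.000) = 0.000
(y ⊕ x) ⊕ (x ∧ 0) = min(1, 0.686 + 0.000) = min(1, 0.686) = 0.686
So the left factor is (y ⊕ x) ⊕ (x ∧ 0) = 0.686.
y ⊕ y = min(1, 0.166 + 0.166) = min(1, 0.332) = 0.332
(y ⊕ y) ⊕ y = min(1, 0.332 + 0.166) = min(1, 0.498) = 0.498
¬((y ⊕ y) ⊕ y) = 1 − 0.498 = 0.502
So the right-hand bound is ¬((y ⊕ y) ⊕ y) = 0.502.
The residuum of the Łukasiewicz t-norm gives the supremum: min(1, 1 − 0.686 + 0.502).
1 − 0.686 + 0.502 = 0.816, so t = min(1, 0.816) = 0.816.
Check: 0.686 ⊙ 0.816 = max(0, 0.502) = 0.502 ≤ 0.502.

0.816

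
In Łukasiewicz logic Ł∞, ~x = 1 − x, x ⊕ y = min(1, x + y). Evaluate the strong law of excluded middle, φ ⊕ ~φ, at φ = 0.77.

~φ = 1 − 0.77 = 0.23
φ ⊕ ~φ = min(1, 0.77 + 0.23) = min(1, 1.00) = 1.00
(As expected: always 1 in Ł∞ since a ⊕ (1−a) = 1.)

1.00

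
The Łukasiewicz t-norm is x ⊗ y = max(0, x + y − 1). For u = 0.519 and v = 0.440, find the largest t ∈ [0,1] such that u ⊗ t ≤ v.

The residuum of the Łukasiewicz t-norm gives the supremum: min(1, 1 − 0.519 + 0.440).
1 − 0.519 + 0.440 = 0.921, so t = min(1, 0.921) = 0.921.
Check: 0.519 ⊗ 0.921 = max(0, 0.440) = 0.440 ≤ 0.440.

0.921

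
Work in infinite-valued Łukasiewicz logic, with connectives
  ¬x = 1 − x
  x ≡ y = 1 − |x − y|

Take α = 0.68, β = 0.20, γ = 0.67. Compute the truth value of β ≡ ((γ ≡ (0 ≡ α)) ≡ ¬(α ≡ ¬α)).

0.49

0 ≡ α = 1 − |0.00 − 0.68| = 1 − 0.68 = 0.32
γ ≡ (0 ≡ α) = 1 − |0.67 − 0.32| = 1 − 0.35 = 0.65
¬α = 1 − 0.68 = 0.32
α ≡ ¬α = 1 − |0.68 − 0.32| = 1 − 0.36 = 0.64
¬(α ≡ ¬α) = 1 − 0.64 = 0.36
(γ ≡ (0 ≡ α)) ≡ ¬(α ≡ ¬α) = 1 − |0.65 − 0.36| = 1 − 0.29 = 0.71
β ≡ ((γ ≡ (0 ≡ α)) ≡ ¬(α ≡ ¬α)) = 1 − |0.20 − 0.71| = 1 − 0.51 = 0.49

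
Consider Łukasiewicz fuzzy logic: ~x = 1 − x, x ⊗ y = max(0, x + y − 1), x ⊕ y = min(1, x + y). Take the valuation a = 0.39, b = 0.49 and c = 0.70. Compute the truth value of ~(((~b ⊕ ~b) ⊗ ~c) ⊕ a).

~b = 1 − 0.49 = 0.51
~b ⊕ ~b = min(1, 0.51 + 0.51) = min(1, 1.02) = 1.00
~c = 1 − 0.70 = 0.30
(~b ⊕ ~b) ⊗ ~c = max(0, 1.00 + 0.30 − 1) = max(0, 0.30) = 0.30
((~b ⊕ ~b) ⊗ ~c) ⊕ a = min(1, 0.30 + 0.39) = min(1, 0.69) = 0.69
~(((~b ⊕ ~b) ⊗ ~c) ⊕ a) = 1 − 0.69 = 0.31

0.31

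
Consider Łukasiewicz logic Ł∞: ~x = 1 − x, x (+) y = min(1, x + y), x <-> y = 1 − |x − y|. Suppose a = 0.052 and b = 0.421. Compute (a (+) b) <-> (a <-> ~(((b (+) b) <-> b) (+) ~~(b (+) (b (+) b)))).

0.525

a (+) b = min(1, 0.052 + 0.421) = min(1, 0.473) = 0.473
b (+) b = min(1, 0.421 + 0.421) = min(1, 0.842) = 0.842
(b (+) b) <-> b = 1 − |0.842 − 0.421| = 1 − 0.421 = 0.579
b (+) (b (+) b) = min(1, 0.421 + 0.842) = min(1, 1.263) = 1.000
~(b (+) (b (+) b)) = 1 − 1.000 = 0.000
~~(b (+) (b (+) b)) = 1 − 0.000 = 1.000
((b (+) b) <-> b) (+) ~~(b (+) (b (+) b)) = min(1, 0.579 + 1.000) = min(1, 1.579) = 1.000
~(((b (+) b) <-> b) (+) ~~(b (+) (b (+) b))) = 1 − 1.000 = 0.000
a <-> ~(((b (+) b) <-> b) (+) ~~(b (+) (b (+) b))) = 1 − |0.052 − 0.000| = 1 − 0.052 = 0.948
(a (+) b) <-> (a <-> ~(((b (+) b) <-> b) (+) ~~(b (+) (b (+) b)))) = 1 − |0.473 − 0.948| = 1 − 0.475 = 0.525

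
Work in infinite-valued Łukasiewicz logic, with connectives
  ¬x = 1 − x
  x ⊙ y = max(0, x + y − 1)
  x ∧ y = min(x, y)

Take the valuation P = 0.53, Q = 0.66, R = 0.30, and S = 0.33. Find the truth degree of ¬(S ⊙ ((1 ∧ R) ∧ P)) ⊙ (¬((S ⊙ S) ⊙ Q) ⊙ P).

1 ∧ R = min(1.00, 0.30) = 0.30
(1 ∧ R) ∧ P = min(0.30, 0.53) = 0.30
S ⊙ ((1 ∧ R) ∧ P) = max(0, 0.33 + 0.30 − 1) = max(0, -0.37) = 0.00
¬(S ⊙ ((1 ∧ R) ∧ P)) = 1 − 0.00 = 1.00
S ⊙ S = max(0, 0.33 + 0.33 − 1) = max(0, -0.34) = 0.00
(S ⊙ S) ⊙ Q = max(0, 0.00 + 0.66 − 1) = max(0, -0.34) = 0.00
¬((S ⊙ S) ⊙ Q) = 1 − 0.00 = 1.00
¬((S ⊙ S) ⊙ Q) ⊙ P = max(0, 1.00 + 0.53 − 1) = max(0, 0.53) = 0.53
¬(S ⊙ ((1 ∧ R) ∧ P)) ⊙ (¬((S ⊙ S) ⊙ Q) ⊙ P) = max(0, 1.00 + 0.53 − 1) = max(0, 0.53) = 0.53

0.53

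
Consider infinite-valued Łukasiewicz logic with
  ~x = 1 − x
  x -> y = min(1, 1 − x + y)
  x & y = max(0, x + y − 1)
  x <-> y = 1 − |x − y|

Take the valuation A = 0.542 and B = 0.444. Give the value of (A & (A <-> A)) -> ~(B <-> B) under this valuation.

A <-> A = 1 − |0.542 − 0.542| = 1 − 0.000 = 1.000
A & (A <-> A) = max(0, 0.542 + 1.000 − 1) = max(0, 0.542) = 0.542
B <-> B = 1 − |0.444 − 0.444| = 1 − 0.000 = 1.000
~(B <-> B) = 1 − 1.000 = 0.000
(A & (A <-> A)) -> ~(B <-> B) = min(1, 1 − 0.542 + 0.000) = min(1, 0.458) = 0.458

0.458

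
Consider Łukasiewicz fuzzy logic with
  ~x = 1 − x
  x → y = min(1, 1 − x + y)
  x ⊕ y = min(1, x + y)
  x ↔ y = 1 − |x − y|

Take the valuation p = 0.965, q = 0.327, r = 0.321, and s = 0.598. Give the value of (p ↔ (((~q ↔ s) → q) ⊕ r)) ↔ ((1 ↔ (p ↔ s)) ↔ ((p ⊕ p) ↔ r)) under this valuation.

0.930

~q = 1 − 0.327 = 0.673
~q ↔ s = 1 − |0.673 − 0.598| = 1 − 0.075 = 0.925
(~q ↔ s) → q = min(1, 1 − 0.925 + 0.327) = min(1, 0.402) = 0.402
((~q ↔ s) → q) ⊕ r = min(1, 0.402 + 0.321) = min(1, 0.723) = 0.723
p ↔ (((~q ↔ s) → q) ⊕ r) = 1 − |0.965 − 0.723| = 1 − 0.242 = 0.758
p ↔ s = 1 − |0.965 − 0.598| = 1 − 0.367 = 0.633
1 ↔ (p ↔ s) = 1 − |1.000 − 0.633| = 1 − 0.367 = 0.633
p ⊕ p = min(1, 0.965 + 0.965) = min(1, 1.930) = 1.000
(p ⊕ p) ↔ r = 1 − |1.000 − 0.321| = 1 − 0.679 = 0.321
(1 ↔ (p ↔ s)) ↔ ((p ⊕ p) ↔ r) = 1 − |0.633 − 0.321| = 1 − 0.312 = 0.688
(p ↔ (((~q ↔ s) → q) ⊕ r)) ↔ ((1 ↔ (p ↔ s)) ↔ ((p ⊕ p) ↔ r)) = 1 − |0.758 − 0.688| = 1 − 0.070 = 0.930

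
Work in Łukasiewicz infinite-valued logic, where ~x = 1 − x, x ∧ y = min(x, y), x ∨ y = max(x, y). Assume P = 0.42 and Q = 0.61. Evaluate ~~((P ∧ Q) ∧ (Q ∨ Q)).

0.42

P ∧ Q = min(0.42, 0.61) = 0.42
Q ∨ Q = max(0.61, 0.61) = 0.61
(P ∧ Q) ∧ (Q ∨ Q) = min(0.42, 0.61) = 0.42
~((P ∧ Q) ∧ (Q ∨ Q)) = 1 − 0.42 = 0.58
~~((P ∧ Q) ∧ (Q ∨ Q)) = 1 − 0.58 = 0.42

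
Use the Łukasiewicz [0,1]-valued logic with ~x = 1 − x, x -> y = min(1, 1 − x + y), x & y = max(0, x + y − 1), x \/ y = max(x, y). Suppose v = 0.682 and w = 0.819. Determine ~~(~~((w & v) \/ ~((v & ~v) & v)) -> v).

w & v = max(0, 0.819 + 0.682 − 1) = max(0, 0.501) = 0.501
~v = 1 − 0.682 = 0.318
v & ~v = max(0, 0.682 + 0.318 − 1) = max(0, 0.000) = 0.000
(v & ~v) & v = max(0, 0.000 + 0.682 − 1) = max(0, -0.318) = 0.000
~((v & ~v) & v) = 1 − 0.000 = 1.000
(w & v) \/ ~((v & ~v) & v) = max(0.501, 1.000) = 1.000
~((w & v) \/ ~((v & ~v) & v)) = 1 − 1.000 = 0.000
~~((w & v) \/ ~((v & ~v) & v)) = 1 − 0.000 = 1.000
~~((w & v) \/ ~((v & ~v) & v)) -> v = min(1, 1 − 1.000 + 0.682) = min(1, 0.682) = 0.682
~(~~((w & v) \/ ~((v & ~v) & v)) -> v) = 1 − 0.682 = 0.318
~~(~~((w & v) \/ ~((v & ~v) & v)) -> v) = 1 − 0.318 = 0.682

0.682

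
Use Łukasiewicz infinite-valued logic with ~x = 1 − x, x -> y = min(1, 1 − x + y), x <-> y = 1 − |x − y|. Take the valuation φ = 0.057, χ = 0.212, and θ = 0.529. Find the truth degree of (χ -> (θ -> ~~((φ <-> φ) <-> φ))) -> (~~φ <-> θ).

0.528

φ <-> φ = 1 − |0.057 − 0.057| = 1 − 0.000 = 1.000
(φ <-> φ) <-> φ = 1 − |1.000 − 0.057| = 1 − 0.943 = 0.057
~((φ <-> φ) <-> φ) = 1 − 0.057 = 0.943
~~((φ <-> φ) <-> φ) = 1 − 0.943 = 0.057
θ -> ~~((φ <-> φ) <-> φ) = min(1, 1 − 0.529 + 0.057) = min(1, 0.528) = 0.528
χ -> (θ -> ~~((φ <-> φ) <-> φ)) = min(1, 1 − 0.212 + 0.528) = min(1, 1.316) = 1.000
~φ = 1 − 0.057 = 0.943
~~φ = 1 − 0.943 = 0.057
~~φ <-> θ = 1 − |0.057 − 0.529| = 1 − 0.472 = 0.528
(χ -> (θ -> ~~((φ <-> φ) <-> φ))) -> (~~φ <-> θ) = min(1, 1 − 1.000 + 0.528) = min(1, 0.528) = 0.528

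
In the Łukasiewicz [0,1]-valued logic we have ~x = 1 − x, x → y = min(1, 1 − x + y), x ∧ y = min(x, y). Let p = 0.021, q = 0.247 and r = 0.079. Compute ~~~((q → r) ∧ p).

0.979

q → r = min(1, 1 − 0.247 + 0.079) = min(1, 0.832) = 0.832
(q → r) ∧ p = min(0.832, 0.021) = 0.021
~((q → r) ∧ p) = 1 − 0.021 = 0.979
~~((q → r) ∧ p) = 1 − 0.979 = 0.021
~~~((q → r) ∧ p) = 1 − 0.021 = 0.979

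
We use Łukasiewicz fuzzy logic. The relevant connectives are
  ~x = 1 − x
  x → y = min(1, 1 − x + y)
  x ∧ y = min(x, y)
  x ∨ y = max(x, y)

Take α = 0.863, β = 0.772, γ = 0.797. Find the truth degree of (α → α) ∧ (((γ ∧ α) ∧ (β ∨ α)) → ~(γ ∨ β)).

0.406

α → α = min(1, 1 − 0.863 + 0.863) = min(1, 1.000) = 1.000
γ ∧ α = min(0.797, 0.863) = 0.797
β ∨ α = max(0.772, 0.863) = 0.863
(γ ∧ α) ∧ (β ∨ α) = min(0.797, 0.863) = 0.797
γ ∨ β = max(0.797, 0.772) = 0.797
~(γ ∨ β) = 1 − 0.797 = 0.203
((γ ∧ α) ∧ (β ∨ α)) → ~(γ ∨ β) = min(1, 1 − 0.797 + 0.203) = min(1, 0.406) = 0.406
(α → α) ∧ (((γ ∧ α) ∧ (β ∨ α)) → ~(γ ∨ β)) = min(1.000, 0.406) = 0.406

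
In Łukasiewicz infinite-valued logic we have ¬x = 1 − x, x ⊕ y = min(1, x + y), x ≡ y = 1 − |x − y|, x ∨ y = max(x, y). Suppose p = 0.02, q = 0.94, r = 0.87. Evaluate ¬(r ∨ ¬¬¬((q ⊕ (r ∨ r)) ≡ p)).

0.02

r ∨ r = max(0.87, 0.87) = 0.87
q ⊕ (r ∨ r) = min(1, 0.94 + 0.87) = min(1, 1.81) = 1.00
(q ⊕ (r ∨ r)) ≡ p = 1 − |1.00 − 0.02| = 1 − 0.98 = 0.02
¬((q ⊕ (r ∨ r)) ≡ p) = 1 − 0.02 = 0.98
¬¬((q ⊕ (r ∨ r)) ≡ p) = 1 − 0.98 = 0.02
¬¬¬((q ⊕ (r ∨ r)) ≡ p) = 1 − 0.02 = 0.98
r ∨ ¬¬¬((q ⊕ (r ∨ r)) ≡ p) = max(0.87, 0.98) = 0.98
¬(r ∨ ¬¬¬((q ⊕ (r ∨ r)) ≡ p)) = 1 − 0.98 = 0.02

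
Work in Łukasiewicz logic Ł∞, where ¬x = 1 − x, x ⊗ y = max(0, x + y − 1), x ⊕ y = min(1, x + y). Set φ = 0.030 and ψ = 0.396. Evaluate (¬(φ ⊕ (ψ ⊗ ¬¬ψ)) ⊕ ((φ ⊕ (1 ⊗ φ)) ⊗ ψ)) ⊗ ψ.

¬ψ = 1 − 0.396 = 0.604
¬¬ψ = 1 − 0.604 = 0.396
ψ ⊗ ¬¬ψ = max(0, 0.396 + 0.396 − 1) = max(0, -0.208) = 0.000
φ ⊕ (ψ ⊗ ¬¬ψ) = min(1, 0.030 + 0.000) = min(1, 0.030) = 0.030
¬(φ ⊕ (ψ ⊗ ¬¬ψ)) = 1 − 0.030 = 0.970
1 ⊗ φ = max(0, 1.000 + 0.030 − 1) = max(0, 0.030) = 0.030
φ ⊕ (1 ⊗ φ) = min(1, 0.030 + 0.030) = min(1, 0.060) = 0.060
(φ ⊕ (1 ⊗ φ)) ⊗ ψ = max(0, 0.060 + 0.396 − 1) = max(0, -0.544) = 0.000
¬(φ ⊕ (ψ ⊗ ¬¬ψ)) ⊕ ((φ ⊕ (1 ⊗ φ)) ⊗ ψ) = min(1, 0.970 + 0.000) = min(1, 0.970) = 0.970
(¬(φ ⊕ (ψ ⊗ ¬¬ψ)) ⊕ ((φ ⊕ (1 ⊗ φ)) ⊗ ψ)) ⊗ ψ = max(0, 0.970 + 0.396 − 1) = max(0, 0.366) = 0.366

0.366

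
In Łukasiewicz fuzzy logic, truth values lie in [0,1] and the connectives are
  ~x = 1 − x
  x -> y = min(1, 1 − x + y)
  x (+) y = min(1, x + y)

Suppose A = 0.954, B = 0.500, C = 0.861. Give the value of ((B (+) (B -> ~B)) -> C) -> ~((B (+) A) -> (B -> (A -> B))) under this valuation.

~B = 1 − 0.500 = 0.500
B -> ~B = min(1, 1 − 0.500 + 0.500) = min(1, 1.000) = 1.000
B (+) (B -> ~B) = min(1, 0.500 + 1.000) = min(1, 1.500) = 1.000
(B (+) (B -> ~B)) -> C = min(1, 1 − 1.000 + 0.861) = min(1, 0.861) = 0.861
B (+) A = min(1, 0.500 + 0.954) = min(1, 1.454) = 1.000
A -> B = min(1, 1 − 0.954 + 0.500) = min(1, 0.546) = 0.546
B -> (A -> B) = min(1, 1 − 0.500 + 0.546) = min(1, 1.046) = 1.000
(B (+) A) -> (B -> (A -> B)) = min(1, 1 − 1.000 + 1.000) = min(1, 1.000) = 1.000
~((B (+) A) -> (B -> (A -> B))) = 1 − 1.000 = 0.000
((B (+) (B -> ~B)) -> C) -> ~((B (+) A) -> (B -> (A -> B))) = min(1, 1 − 0.861 + 0.000) = min(1, 0.139) = 0.139

0.139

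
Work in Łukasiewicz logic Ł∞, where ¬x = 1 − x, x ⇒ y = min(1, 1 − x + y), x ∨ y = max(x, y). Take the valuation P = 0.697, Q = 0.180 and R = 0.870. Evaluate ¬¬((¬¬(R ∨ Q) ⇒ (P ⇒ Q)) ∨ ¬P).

0.613

R ∨ Q = max(0.870, 0.180) = 0.870
¬(R ∨ Q) = 1 − 0.870 = 0.130
¬¬(R ∨ Q) = 1 − 0.130 = 0.870
P ⇒ Q = min(1, 1 − 0.697 + 0.180) = min(1, 0.483) = 0.483
¬¬(R ∨ Q) ⇒ (P ⇒ Q) = min(1, 1 − 0.870 + 0.483) = min(1, 0.613) = 0.613
¬P = 1 − 0.697 = 0.303
(¬¬(R ∨ Q) ⇒ (P ⇒ Q)) ∨ ¬P = max(0.613, 0.303) = 0.613
¬((¬¬(R ∨ Q) ⇒ (P ⇒ Q)) ∨ ¬P) = 1 − 0.613 = 0.387
¬¬((¬¬(R ∨ Q) ⇒ (P ⇒ Q)) ∨ ¬P) = 1 − 0.387 = 0.613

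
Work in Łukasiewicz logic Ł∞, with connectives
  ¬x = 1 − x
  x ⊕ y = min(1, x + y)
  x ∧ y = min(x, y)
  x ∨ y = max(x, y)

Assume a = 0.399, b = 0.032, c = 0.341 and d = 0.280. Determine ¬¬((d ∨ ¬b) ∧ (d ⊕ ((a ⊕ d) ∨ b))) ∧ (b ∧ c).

0.032

¬b = 1 − 0.032 = 0.968
d ∨ ¬b = max(0.280, 0.968) = 0.968
a ⊕ d = min(1, 0.399 + 0.280) = min(1, 0.679) = 0.679
(a ⊕ d) ∨ b = max(0.679, 0.032) = 0.679
d ⊕ ((a ⊕ d) ∨ b) = min(1, 0.280 + 0.679) = min(1, 0.959) = 0.959
(d ∨ ¬b) ∧ (d ⊕ ((a ⊕ d) ∨ b)) = min(0.968, 0.959) = 0.959
¬((d ∨ ¬b) ∧ (d ⊕ ((a ⊕ d) ∨ b))) = 1 − 0.959 = 0.041
¬¬((d ∨ ¬b) ∧ (d ⊕ ((a ⊕ d) ∨ b))) = 1 − 0.041 = 0.959
b ∧ c = min(0.032, 0.341) = 0.032
¬¬((d ∨ ¬b) ∧ (d ⊕ ((a ⊕ d) ∨ b))) ∧ (b ∧ c) = min(0.959, 0.032) = 0.032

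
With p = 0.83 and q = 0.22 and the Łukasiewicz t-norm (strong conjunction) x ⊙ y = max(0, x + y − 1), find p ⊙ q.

0.05

p ⊙ q = max(0, 0.83 + 0.22 − 1) = max(0, 0.05) = 0.05
For comparison, the Gödel (minimum) t-norm min(x, y) would give 0.22.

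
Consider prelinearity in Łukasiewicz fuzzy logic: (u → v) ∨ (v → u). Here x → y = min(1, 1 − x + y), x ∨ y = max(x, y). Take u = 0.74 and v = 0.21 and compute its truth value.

1.00

u → v = min(1, 1 − 0.74 + 0.21) = min(1, 0.47) = 0.47
v → u = min(1, 1 − 0.21 + 0.74) = min(1, 1.53) = 1.00
(u → v) ∨ (v → u) = max(0.47, 1.00) = 1.00
(As expected: a Ł∞-tautology — holds in every MV-chain.)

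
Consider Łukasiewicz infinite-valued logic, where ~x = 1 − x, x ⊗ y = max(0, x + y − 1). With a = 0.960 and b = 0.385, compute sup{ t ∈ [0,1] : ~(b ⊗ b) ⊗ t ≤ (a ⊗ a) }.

b ⊗ b = max(0, 0.385 + 0.385 − 1) = max(0, -0.230) = 0.000
~(b ⊗ b) = 1 − 0.000 = 1.000
So the left factor is ~(b ⊗ b) = 1.000.
a ⊗ a = max(0, 0.960 + 0.960 − 1) = max(0, 0.920) = 0.920
So the right-hand bound is a ⊗ a = 0.920.
The residuum of the Łukasiewicz t-norm gives the supremum: min(1, 1 − 1.000 + 0.920).
1 − 1.000 + 0.920 = 0.920, so t = min(1, 0.920) = 0.920.
Check: 1.000 ⊗ 0.920 = max(0, 0.920) = 0.920 ≤ 0.920.

0.920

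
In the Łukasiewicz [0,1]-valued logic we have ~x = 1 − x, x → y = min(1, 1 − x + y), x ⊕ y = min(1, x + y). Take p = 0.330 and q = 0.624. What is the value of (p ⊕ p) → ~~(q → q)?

1.000

p ⊕ p = min(1, 0.330 + 0.330) = min(1, 0.660) = 0.660
q → q = min(1, 1 − 0.624 + 0.624) = min(1, 1.000) = 1.000
~(q → q) = 1 − 1.000 = 0.000
~~(q → q) = 1 − 0.000 = 1.000
(p ⊕ p) → ~~(q → q) = min(1, 1 − 0.660 + 1.000) = min(1, 1.340) = 1.000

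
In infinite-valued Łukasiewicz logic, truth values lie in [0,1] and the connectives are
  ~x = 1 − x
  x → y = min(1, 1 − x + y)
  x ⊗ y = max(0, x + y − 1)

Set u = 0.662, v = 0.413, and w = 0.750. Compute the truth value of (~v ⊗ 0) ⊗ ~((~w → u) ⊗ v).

0.000

~v = 1 − 0.413 = 0.587
~v ⊗ 0 = max(0, 0.587 + 0.000 − 1) = max(0, -0.413) = 0.000
~w = 1 − 0.750 = 0.250
~w → u = min(1, 1 − 0.250 + 0.662) = min(1, 1.412) = 1.000
(~w → u) ⊗ v = max(0, 1.000 + 0.413 − 1) = max(0, 0.413) = 0.413
~((~w → u) ⊗ v) = 1 − 0.413 = 0.587
(~v ⊗ 0) ⊗ ~((~w → u) ⊗ v) = max(0, 0.000 + 0.587 − 1) = max(0, -0.413) = 0.000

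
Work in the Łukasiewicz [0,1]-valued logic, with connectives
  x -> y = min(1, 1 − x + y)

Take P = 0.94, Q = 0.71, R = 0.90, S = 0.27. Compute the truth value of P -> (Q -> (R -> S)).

0.72

R -> S = min(1, 1 − 0.90 + 0.27) = min(1, 0.37) = 0.37
Q -> (R -> S) = min(1, 1 − 0.71 + 0.37) = min(1, 0.66) = 0.66
P -> (Q -> (R -> S)) = min(1, 1 − 0.94 + 0.66) = min(1, 0.72) = 0.72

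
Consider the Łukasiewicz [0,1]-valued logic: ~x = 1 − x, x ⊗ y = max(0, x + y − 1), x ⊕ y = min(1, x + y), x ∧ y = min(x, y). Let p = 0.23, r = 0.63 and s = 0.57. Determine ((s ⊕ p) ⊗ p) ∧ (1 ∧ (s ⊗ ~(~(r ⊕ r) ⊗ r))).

s ⊕ p = min(1, 0.57 + 0.23) = min(1, 0.80) = 0.80
(s ⊕ p) ⊗ p = max(0, 0.80 + 0.23 − 1) = max(0, 0.03) = 0.03
r ⊕ r = min(1, 0.63 + 0.63) = min(1, 1.26) = 1.00
~(r ⊕ r) = 1 − 1.00 = 0.00
~(r ⊕ r) ⊗ r = max(0, 0.00 + 0.63 − 1) = max(0, -0.37) = 0.00
~(~(r ⊕ r) ⊗ r) = 1 − 0.00 = 1.00
s ⊗ ~(~(r ⊕ r) ⊗ r) = max(0, 0.57 + 1.00 − 1) = max(0, 0.57) = 0.57
1 ∧ (s ⊗ ~(~(r ⊕ r) ⊗ r)) = min(1.00, 0.57) = 0.57
((s ⊕ p) ⊗ p) ∧ (1 ∧ (s ⊗ ~(~(r ⊕ r) ⊗ r))) = min(0.03, 0.57) = 0.03

0.03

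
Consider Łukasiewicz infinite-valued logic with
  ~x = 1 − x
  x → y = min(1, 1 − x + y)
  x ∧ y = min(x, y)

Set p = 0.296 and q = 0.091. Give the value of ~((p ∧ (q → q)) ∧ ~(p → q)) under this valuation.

0.795

q → q = min(1, 1 − 0.091 + 0.091) = min(1, 1.000) = 1.000
p ∧ (q → q) = min(0.296, 1.000) = 0.296
p → q = min(1, 1 − 0.296 + 0.091) = min(1, 0.795) = 0.795
~(p → q) = 1 − 0.795 = 0.205
(p ∧ (q → q)) ∧ ~(p → q) = min(0.296, 0.205) = 0.205
~((p ∧ (q → q)) ∧ ~(p → q)) = 1 − 0.205 = 0.795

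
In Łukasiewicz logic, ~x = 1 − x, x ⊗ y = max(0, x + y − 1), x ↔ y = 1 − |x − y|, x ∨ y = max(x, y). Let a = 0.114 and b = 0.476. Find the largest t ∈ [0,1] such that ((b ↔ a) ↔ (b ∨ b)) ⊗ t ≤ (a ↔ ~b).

0.752

b ↔ a = 1 − |0.476 − 0.114| = 1 − 0.362 = 0.638
b ∨ b = max(0.476, 0.476) = 0.476
(b ↔ a) ↔ (b ∨ b) = 1 − |0.638 − 0.476| = 1 − 0.162 = 0.838
So the left factor is (b ↔ a) ↔ (b ∨ b) = 0.838.
~b = 1 − 0.476 = 0.524
a ↔ ~b = 1 − |0.114 − 0.524| = 1 − 0.410 = 0.590
So the right-hand bound is a ↔ ~b = 0.590.
The residuum of the Łukasiewicz t-norm gives the supremum: min(1, 1 − 0.838 + 0.590).
1 − 0.838 + 0.590 = 0.752, so t = min(1, 0.752) = 0.752.
Check: 0.838 ⊗ 0.752 = max(0, 0.590) = 0.590 ≤ 0.590.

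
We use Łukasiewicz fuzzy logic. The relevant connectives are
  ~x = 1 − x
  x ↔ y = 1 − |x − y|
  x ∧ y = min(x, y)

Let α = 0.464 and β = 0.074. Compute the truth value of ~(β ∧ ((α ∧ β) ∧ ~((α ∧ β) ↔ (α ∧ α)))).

α ∧ β = min(0.464, 0.074) = 0.074
α ∧ α = min(0.464, 0.464) = 0.464
(α ∧ β) ↔ (α ∧ α) = 1 − |0.074 − 0.464| = 1 − 0.390 = 0.610
~((α ∧ β) ↔ (α ∧ α)) = 1 − 0.610 = 0.390
(α ∧ β) ∧ ~((α ∧ β) ↔ (α ∧ α)) = min(0.074, 0.390) = 0.074
β ∧ ((α ∧ β) ∧ ~((α ∧ β) ↔ (α ∧ α))) = min(0.074, 0.074) = 0.074
~(β ∧ ((α ∧ β) ∧ ~((α ∧ β) ↔ (α ∧ α)))) = 1 − 0.074 = 0.926

0.926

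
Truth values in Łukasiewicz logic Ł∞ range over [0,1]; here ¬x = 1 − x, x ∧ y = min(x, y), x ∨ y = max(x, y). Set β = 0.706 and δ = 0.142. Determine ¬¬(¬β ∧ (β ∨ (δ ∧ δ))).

0.294

¬β = 1 − 0.706 = 0.294
δ ∧ δ = min(0.142, 0.142) = 0.142
β ∨ (δ ∧ δ) = max(0.706, 0.142) = 0.706
¬β ∧ (β ∨ (δ ∧ δ)) = min(0.294, 0.706) = 0.294
¬(¬β ∧ (β ∨ (δ ∧ δ))) = 1 − 0.294 = 0.706
¬¬(¬β ∧ (β ∨ (δ ∧ δ))) = 1 − 0.706 = 0.294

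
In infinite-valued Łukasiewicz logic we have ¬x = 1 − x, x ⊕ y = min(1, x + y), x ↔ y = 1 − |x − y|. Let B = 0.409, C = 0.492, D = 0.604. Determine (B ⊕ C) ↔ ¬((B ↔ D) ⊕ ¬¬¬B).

B ⊕ C = min(1, 0.409 + 0.492) = min(1, 0.901) = 0.901
B ↔ D = 1 − |0.409 − 0.604| = 1 − 0.195 = 0.805
¬B = 1 − 0.409 = 0.591
¬¬B = 1 − 0.591 = 0.409
¬¬¬B = 1 − 0.409 = 0.591
(B ↔ D) ⊕ ¬¬¬B = min(1, 0.805 + 0.591) = min(1, 1.396) = 1.000
¬((B ↔ D) ⊕ ¬¬¬B) = 1 − 1.000 = 0.000
(B ⊕ C) ↔ ¬((B ↔ D) ⊕ ¬¬¬B) = 1 − |0.901 − 0.000| = 1 − 0.901 = 0.099

0.099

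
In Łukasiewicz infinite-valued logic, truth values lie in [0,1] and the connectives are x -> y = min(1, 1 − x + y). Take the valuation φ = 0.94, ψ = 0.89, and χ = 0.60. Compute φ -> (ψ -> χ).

0.77

ψ -> χ = min(1, 1 − 0.89 + 0.60) = min(1, 0.71) = 0.71
φ -> (ψ -> χ) = min(1, 1 − 0.94 + 0.71) = min(1, 0.77) = 0.77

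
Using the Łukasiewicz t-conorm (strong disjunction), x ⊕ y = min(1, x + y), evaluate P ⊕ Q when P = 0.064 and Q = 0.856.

0.920

P ⊕ Q = min(1, 0.064 + 0.856) = min(1, 0.920) = 0.920
For comparison, the Gödel t-conorm max(x, y) would give 0.856.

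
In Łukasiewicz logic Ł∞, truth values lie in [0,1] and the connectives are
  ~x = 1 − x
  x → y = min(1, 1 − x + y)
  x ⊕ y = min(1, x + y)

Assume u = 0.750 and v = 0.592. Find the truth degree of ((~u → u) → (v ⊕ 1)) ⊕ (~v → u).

~u = 1 − 0.750 = 0.250
~u → u = min(1, 1 − 0.250 + 0.750) = min(1, 1.500) = 1.000
v ⊕ 1 = min(1, 0.592 + 1.000) = min(1, 1.592) = 1.000
(~u → u) → (v ⊕ 1) = min(1, 1 − 1.000 + 1.000) = min(1, 1.000) = 1.000
~v = 1 − 0.592 = 0.408
~v → u = min(1, 1 − 0.408 + 0.750) = min(1, 1.342) = 1.000
((~u → u) → (v ⊕ 1)) ⊕ (~v → u) = min(1, 1.000 + 1.000) = min(1, 2.000) = 1.000

1.000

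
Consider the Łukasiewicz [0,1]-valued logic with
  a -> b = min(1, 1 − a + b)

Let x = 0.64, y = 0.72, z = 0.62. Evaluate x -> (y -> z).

1.00

y -> z = min(1, 1 − 0.72 + 0.62) = min(1, 0.90) = 0.90
x -> (y -> z) = min(1, 1 − 0.64 + 0.90) = min(1, 1.26) = 1.00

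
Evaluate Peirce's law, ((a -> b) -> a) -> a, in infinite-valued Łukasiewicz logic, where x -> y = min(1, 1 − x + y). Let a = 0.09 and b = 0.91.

a -> b = min(1, 1 − 0.09 + 0.91) = min(1, 1.82) = 1.00
(a -> b) -> a = min(1, 1 − 1.00 + 0.09) = min(1, 0.09) = 0.09
((a -> b) -> a) -> a = min(1, 1 − 0.09 + 0.09) = min(1, 1.00) = 1.00

1.00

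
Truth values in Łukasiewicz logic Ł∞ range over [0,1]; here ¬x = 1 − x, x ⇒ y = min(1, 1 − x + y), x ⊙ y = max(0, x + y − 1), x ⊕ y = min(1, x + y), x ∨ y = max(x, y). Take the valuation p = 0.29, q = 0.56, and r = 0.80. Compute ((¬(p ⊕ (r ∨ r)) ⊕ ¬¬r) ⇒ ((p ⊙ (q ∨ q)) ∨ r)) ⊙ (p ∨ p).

r ∨ r = max(0.80, 0.80) = 0.80
p ⊕ (r ∨ r) = min(1, 0.29 + 0.80) = min(1, 1.09) = 1.00
¬(p ⊕ (r ∨ r)) = 1 − 1.00 = 0.00
¬r = 1 − 0.80 = 0.20
¬¬r = 1 − 0.20 = 0.80
¬(p ⊕ (r ∨ r)) ⊕ ¬¬r = min(1, 0.00 + 0.80) = min(1, 0.80) = 0.80
q ∨ q = max(0.56, 0.56) = 0.56
p ⊙ (q ∨ q) = max(0, 0.29 + 0.56 − 1) = max(0, -0.15) = 0.00
(p ⊙ (q ∨ q)) ∨ r = max(0.00, 0.80) = 0.80
(¬(p ⊕ (r ∨ r)) ⊕ ¬¬r) ⇒ ((p ⊙ (q ∨ q)) ∨ r) = min(1, 1 − 0.80 + 0.80) = min(1, 1.00) = 1.00
p ∨ p = max(0.29, 0.29) = 0.29
((¬(p ⊕ (r ∨ r)) ⊕ ¬¬r) ⇒ ((p ⊙ (q ∨ q)) ∨ r)) ⊙ (p ∨ p) = max(0, 1.00 + 0.29 − 1) = max(0, 0.29) = 0.29

0.29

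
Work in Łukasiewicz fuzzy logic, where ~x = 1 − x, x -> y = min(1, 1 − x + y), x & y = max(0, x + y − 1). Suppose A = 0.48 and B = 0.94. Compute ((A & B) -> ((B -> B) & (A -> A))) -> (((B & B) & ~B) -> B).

1.00

A & B = max(0, 0.48 + 0.94 − 1) = max(0, 0.42) = 0.42
B -> B = min(1, 1 − 0.94 + 0.94) = min(1, 1.00) = 1.00
A -> A = min(1, 1 − 0.48 + 0.48) = min(1, 1.00) = 1.00
(B -> B) & (A -> A) = max(0, 1.00 + 1.00 − 1) = max(0, 1.00) = 1.00
(A & B) -> ((B -> B) & (A -> A)) = min(1, 1 − 0.42 + 1.00) = min(1, 1.58) = 1.00
B & B = max(0, 0.94 + 0.94 − 1) = max(0, 0.88) = 0.88
~B = 1 − 0.94 = 0.06
(B & B) & ~B = max(0, 0.88 + 0.06 − 1) = max(0, -0.06) = 0.00
((B & B) & ~B) -> B = min(1, 1 − 0.00 + 0.94) = min(1, 1.94) = 1.00
((A & B) -> ((B -> B) & (A -> A))) -> (((B & B) & ~B) -> B) = min(1, 1 − 1.00 + 1.00) = min(1, 1.00) = 1.00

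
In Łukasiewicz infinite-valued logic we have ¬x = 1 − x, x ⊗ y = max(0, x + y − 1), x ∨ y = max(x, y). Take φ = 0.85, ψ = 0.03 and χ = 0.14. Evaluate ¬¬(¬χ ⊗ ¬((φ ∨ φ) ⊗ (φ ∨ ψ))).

0.16

¬χ = 1 − 0.14 = 0.86
φ ∨ φ = max(0.85, 0.85) = 0.85
φ ∨ ψ = max(0.85, 0.03) = 0.85
(φ ∨ φ) ⊗ (φ ∨ ψ) = max(0, 0.85 + 0.85 − 1) = max(0, 0.70) = 0.70
¬((φ ∨ φ) ⊗ (φ ∨ ψ)) = 1 − 0.70 = 0.30
¬χ ⊗ ¬((φ ∨ φ) ⊗ (φ ∨ ψ)) = max(0, 0.86 + 0.30 − 1) = max(0, 0.16) = 0.16
¬(¬χ ⊗ ¬((φ ∨ φ) ⊗ (φ ∨ ψ))) = 1 − 0.16 = 0.84
¬¬(¬χ ⊗ ¬((φ ∨ φ) ⊗ (φ ∨ ψ))) = 1 − 0.84 = 0.16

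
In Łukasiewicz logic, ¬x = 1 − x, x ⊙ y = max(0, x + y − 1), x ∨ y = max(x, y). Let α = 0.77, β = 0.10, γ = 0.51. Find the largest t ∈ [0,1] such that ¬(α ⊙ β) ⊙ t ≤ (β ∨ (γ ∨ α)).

0.77

α ⊙ β = max(0, 0.77 + 0.10 − 1) = max(0, -0.13) = 0.00
¬(α ⊙ β) = 1 − 0.00 = 1.00
So the left factor is ¬(α ⊙ β) = 1.00.
γ ∨ α = max(0.51, 0.77) = 0.77
β ∨ (γ ∨ α) = max(0.10, 0.77) = 0.77
So the right-hand bound is β ∨ (γ ∨ α) = 0.77.
The residuum of the Łukasiewicz t-norm gives the supremum: min(1, 1 − 1.00 + 0.77).
1 − 1.00 + 0.77 = 0.77, so t = min(1, 0.77) = 0.77.
Check: 1.00 ⊙ 0.77 = max(0, 0.77) = 0.77 ≤ 0.77.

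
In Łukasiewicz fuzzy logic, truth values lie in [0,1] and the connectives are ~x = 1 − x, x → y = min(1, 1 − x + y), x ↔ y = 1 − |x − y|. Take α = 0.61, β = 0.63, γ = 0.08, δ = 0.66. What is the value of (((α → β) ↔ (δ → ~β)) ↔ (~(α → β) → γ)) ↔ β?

α → β = min(1, 1 − 0.61 + 0.63) = min(1, 1.02) = 1.00
~β = 1 − 0.63 = 0.37
δ → ~β = min(1, 1 − 0.66 + 0.37) = min(1, 0.71) = 0.71
(α → β) ↔ (δ → ~β) = 1 − |1.00 − 0.71| = 1 − 0.29 = 0.71
~(α → β) = 1 − 1.00 = 0.00
~(α → β) → γ = min(1, 1 − 0.00 + 0.08) = min(1, 1.08) = 1.00
((α → β) ↔ (δ → ~β)) ↔ (~(α → β) → γ) = 1 − |0.71 − 1.00| = 1 − 0.29 = 0.71
(((α → β) ↔ (δ → ~β)) ↔ (~(α → β) → γ)) ↔ β = 1 − |0.71 − 0.63| = 1 − 0.08 = 0.92

0.92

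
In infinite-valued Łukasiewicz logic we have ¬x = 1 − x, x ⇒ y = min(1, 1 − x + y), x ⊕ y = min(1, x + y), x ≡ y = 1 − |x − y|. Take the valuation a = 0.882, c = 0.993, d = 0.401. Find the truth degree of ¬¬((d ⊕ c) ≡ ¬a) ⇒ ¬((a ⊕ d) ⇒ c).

0.889

d ⊕ c = min(1, 0.401 + 0.993) = min(1, 1.394) = 1.000
¬a = 1 − 0.882 = 0.118
(d ⊕ c) ≡ ¬a = 1 − |1.000 − 0.118| = 1 − 0.882 = 0.118
¬((d ⊕ c) ≡ ¬a) = 1 − 0.118 = 0.882
¬¬((d ⊕ c) ≡ ¬a) = 1 − 0.882 = 0.118
a ⊕ d = min(1, 0.882 + 0.401) = min(1, 1.283) = 1.000
(a ⊕ d) ⇒ c = min(1, 1 − 1.000 + 0.993) = min(1, 0.993) = 0.993
¬((a ⊕ d) ⇒ c) = 1 − 0.993 = 0.007
¬¬((d ⊕ c) ≡ ¬a) ⇒ ¬((a ⊕ d) ⇒ c) = min(1, 1 − 0.118 + 0.007) = min(1, 0.889) = 0.889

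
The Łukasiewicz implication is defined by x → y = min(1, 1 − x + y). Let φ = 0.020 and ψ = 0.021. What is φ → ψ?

φ → ψ = min(1, 1 − 0.020 + 0.021) = min(1, 1.001) = 1.000
For comparison, the Gödel implication (1 if x ≤ y else y) would give 1.000.

1.000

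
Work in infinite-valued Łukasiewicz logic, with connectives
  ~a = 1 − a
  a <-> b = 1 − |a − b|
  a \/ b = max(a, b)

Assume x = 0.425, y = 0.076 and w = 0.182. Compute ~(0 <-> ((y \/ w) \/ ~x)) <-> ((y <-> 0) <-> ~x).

y \/ w = max(0.076, 0.182) = 0.182
~x = 1 − 0.425 = 0.575
(y \/ w) \/ ~x = max(0.182, 0.575) = 0.575
0 <-> ((y \/ w) \/ ~x) = 1 − |0.000 − 0.575| = 1 − 0.575 = 0.425
~(0 <-> ((y \/ w) \/ ~x)) = 1 − 0.425 = 0.575
y <-> 0 = 1 − |0.076 − 0.000| = 1 − 0.076 = 0.924
(y <-> 0) <-> ~x = 1 − |0.924 − 0.575| = 1 − 0.349 = 0.651
~(0 <-> ((y \/ w) \/ ~x)) <-> ((y <-> 0) <-> ~x) = 1 − |0.575 − 0.651| = 1 − 0.076 = 0.924

0.924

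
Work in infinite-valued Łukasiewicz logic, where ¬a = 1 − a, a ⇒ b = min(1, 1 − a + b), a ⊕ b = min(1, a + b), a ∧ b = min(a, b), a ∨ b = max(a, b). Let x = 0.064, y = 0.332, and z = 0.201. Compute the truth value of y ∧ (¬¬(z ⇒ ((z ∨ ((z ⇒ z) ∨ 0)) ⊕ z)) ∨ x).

z ⇒ z = min(1, 1 − 0.201 + 0.201) = min(1, 1.000) = 1.000
(z ⇒ z) ∨ 0 = max(1.000, 0.000) = 1.000
z ∨ ((z ⇒ z) ∨ 0) = max(0.201, 1.000) = 1.000
(z ∨ ((z ⇒ z) ∨ 0)) ⊕ z = min(1, 1.000 + 0.201) = min(1, 1.201) = 1.000
z ⇒ ((z ∨ ((z ⇒ z) ∨ 0)) ⊕ z) = min(1, 1 − 0.201 + 1.000) = min(1, 1.799) = 1.000
¬(z ⇒ ((z ∨ ((z ⇒ z) ∨ 0)) ⊕ z)) = 1 − 1.000 = 0.000
¬¬(z ⇒ ((z ∨ ((z ⇒ z) ∨ 0)) ⊕ z)) = 1 − 0.000 = 1.000
¬¬(z ⇒ ((z ∨ ((z ⇒ z) ∨ 0)) ⊕ z)) ∨ x = max(1.000, 0.064) = 1.000
y ∧ (¬¬(z ⇒ ((z ∨ ((z ⇒ z) ∨ 0)) ⊕ z)) ∨ x) = min(0.332, 1.000) = 0.332

0.332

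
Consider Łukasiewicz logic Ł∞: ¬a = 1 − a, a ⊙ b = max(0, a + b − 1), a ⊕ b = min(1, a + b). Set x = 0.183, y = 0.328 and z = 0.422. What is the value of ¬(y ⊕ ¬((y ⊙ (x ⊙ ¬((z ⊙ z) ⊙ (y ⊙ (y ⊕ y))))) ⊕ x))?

0.000

z ⊙ z = max(0, 0.422 + 0.422 − 1) = max(0, -0.156) = 0.000
y ⊕ y = min(1, 0.328 + 0.328) = min(1, 0.656) = 0.656
y ⊙ (y ⊕ y) = max(0, 0.328 + 0.656 − 1) = max(0, -0.016) = 0.000
(z ⊙ z) ⊙ (y ⊙ (y ⊕ y)) = max(0, 0.000 + 0.000 − 1) = max(0, -1.000) = 0.000
¬((z ⊙ z) ⊙ (y ⊙ (y ⊕ y))) = 1 − 0.000 = 1.000
x ⊙ ¬((z ⊙ z) ⊙ (y ⊙ (y ⊕ y))) = max(0, 0.183 + 1.000 − 1) = max(0, 0.183) = 0.183
y ⊙ (x ⊙ ¬((z ⊙ z) ⊙ (y ⊙ (y ⊕ y)))) = max(0, 0.328 + 0.183 − 1) = max(0, -0.489) = 0.000
(y ⊙ (x ⊙ ¬((z ⊙ z) ⊙ (y ⊙ (y ⊕ y))))) ⊕ x = min(1, 0.000 + 0.183) = min(1, 0.183) = 0.183
¬((y ⊙ (x ⊙ ¬((z ⊙ z) ⊙ (y ⊙ (y ⊕ y))))) ⊕ x) = 1 − 0.183 = 0.817
y ⊕ ¬((y ⊙ (x ⊙ ¬((z ⊙ z) ⊙ (y ⊙ (y ⊕ y))))) ⊕ x) = min(1, 0.328 + 0.817) = min(1, 1.145) = 1.000
¬(y ⊕ ¬((y ⊙ (x ⊙ ¬((z ⊙ z) ⊙ (y ⊙ (y ⊕ y))))) ⊕ x)) = 1 − 1.000 = 0.000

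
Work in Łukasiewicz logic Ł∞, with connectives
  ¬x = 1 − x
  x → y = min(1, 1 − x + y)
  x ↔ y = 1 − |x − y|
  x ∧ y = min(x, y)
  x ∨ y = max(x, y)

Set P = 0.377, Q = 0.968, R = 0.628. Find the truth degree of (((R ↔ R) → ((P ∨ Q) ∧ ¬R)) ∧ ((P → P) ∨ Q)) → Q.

1.000

R ↔ R = 1 − |0.628 − 0.628| = 1 − 0.000 = 1.000
P ∨ Q = max(0.377, 0.968) = 0.968
¬R = 1 − 0.628 = 0.372
(P ∨ Q) ∧ ¬R = min(0.968, 0.372) = 0.372
(R ↔ R) → ((P ∨ Q) ∧ ¬R) = min(1, 1 − 1.000 + 0.372) = min(1, 0.372) = 0.372
P → P = min(1, 1 − 0.377 + 0.377) = min(1, 1.000) = 1.000
(P → P) ∨ Q = max(1.000, 0.968) = 1.000
((R ↔ R) → ((P ∨ Q) ∧ ¬R)) ∧ ((P → P) ∨ Q) = min(0.372, 1.000) = 0.372
(((R ↔ R) → ((P ∨ Q) ∧ ¬R)) ∧ ((P → P) ∨ Q)) → Q = min(1, 1 − 0.372 + 0.968) = min(1, 1.596) = 1.000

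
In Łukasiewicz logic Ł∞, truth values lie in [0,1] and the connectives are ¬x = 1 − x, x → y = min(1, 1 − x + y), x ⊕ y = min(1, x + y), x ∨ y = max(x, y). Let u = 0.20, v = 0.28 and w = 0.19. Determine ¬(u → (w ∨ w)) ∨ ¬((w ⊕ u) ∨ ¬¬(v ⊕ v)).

0.44

w ∨ w = max(0.19, 0.19) = 0.19
u → (w ∨ w) = min(1, 1 − 0.20 + 0.19) = min(1, 0.99) = 0.99
¬(u → (w ∨ w)) = 1 − 0.99 = 0.01
w ⊕ u = min(1, 0.19 + 0.20) = min(1, 0.39) = 0.39
v ⊕ v = min(1, 0.28 + 0.28) = min(1, 0.56) = 0.56
¬(v ⊕ v) = 1 − 0.56 = 0.44
¬¬(v ⊕ v) = 1 − 0.44 = 0.56
(w ⊕ u) ∨ ¬¬(v ⊕ v) = max(0.39, 0.56) = 0.56
¬((w ⊕ u) ∨ ¬¬(v ⊕ v)) = 1 − 0.56 = 0.44
¬(u → (w ∨ w)) ∨ ¬((w ⊕ u) ∨ ¬¬(v ⊕ v)) = max(0.01, 0.44) = 0.44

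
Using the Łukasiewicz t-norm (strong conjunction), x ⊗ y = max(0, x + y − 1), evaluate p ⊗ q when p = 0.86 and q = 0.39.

p ⊗ q = max(0, 0.86 + 0.39 − 1) = max(0, 0.25) = 0.25
For comparison, the Gödel (minimum) t-norm min(x, y) would give 0.39.

0.25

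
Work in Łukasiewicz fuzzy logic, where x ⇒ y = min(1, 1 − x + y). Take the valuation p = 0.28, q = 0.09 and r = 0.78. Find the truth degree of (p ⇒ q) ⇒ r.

0.97

p ⇒ q = min(1, 1 − 0.28 + 0.09) = min(1, 0.81) = 0.81
(p ⇒ q) ⇒ r = min(1, 1 − 0.81 + 0.78) = min(1, 0.97) = 0.97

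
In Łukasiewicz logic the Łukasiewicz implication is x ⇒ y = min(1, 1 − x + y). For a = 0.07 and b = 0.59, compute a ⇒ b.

a ⇒ b = min(1, 1 − 0.07 + 0.59) = min(1, 1.52) = 1.00
For comparison, the Gödel implication (1 if x ≤ y else y) would give 1.00.

1.00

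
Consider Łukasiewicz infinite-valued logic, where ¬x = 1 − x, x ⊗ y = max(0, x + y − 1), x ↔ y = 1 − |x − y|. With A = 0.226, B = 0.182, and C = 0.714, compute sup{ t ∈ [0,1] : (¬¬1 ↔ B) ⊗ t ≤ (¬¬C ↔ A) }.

¬1 = 1 − 1.000 = 0.000
¬¬1 = 1 − 0.000 = 1.000
¬¬1 ↔ B = 1 − |1.000 − 0.182| = 1 − 0.818 = 0.182
So the left factor is ¬¬1 ↔ B = 0.182.
¬C = 1 − 0.714 = 0.286
¬¬C = 1 − 0.286 = 0.714
¬¬C ↔ A = 1 − |0.714 − 0.226| = 1 − 0.488 = 0.512
So the right-hand bound is ¬¬C ↔ A = 0.512.
The residuum of the Łukasiewicz t-norm gives the supremum: min(1, 1 − 0.182 + 0.512).
1 − 0.182 + 0.512 = 1.330, so t = min(1, 1.330) = 1.000.
Check: 0.182 ⊗ 1.000 = max(0, 0.182) = 0.182 ≤ 0.512.

1.000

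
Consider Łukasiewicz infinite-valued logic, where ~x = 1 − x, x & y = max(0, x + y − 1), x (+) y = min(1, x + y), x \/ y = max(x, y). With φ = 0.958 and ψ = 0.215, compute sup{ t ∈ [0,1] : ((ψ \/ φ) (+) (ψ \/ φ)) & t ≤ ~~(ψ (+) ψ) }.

0.430

ψ \/ φ = max(0.215, 0.958) = 0.958
(ψ \/ φ) (+) (ψ \/ φ) = min(1, 0.958 + 0.958) = min(1, 1.916) = 1.000
So the left factor is (ψ \/ φ) (+) (ψ \/ φ) = 1.000.
ψ (+) ψ = min(1, 0.215 + 0.215) = min(1, 0.430) = 0.430
~(ψ (+) ψ) = 1 − 0.430 = 0.570
~~(ψ (+) ψ) = 1 − 0.570 = 0.430
So the right-hand bound is ~~(ψ (+) ψ) = 0.430.
The residuum of the Łukasiewicz t-norm gives the supremum: min(1, 1 − 1.000 + 0.430).
1 − 1.000 + 0.430 = 0.430, so t = min(1, 0.430) = 0.430.
Check: 1.000 & 0.430 = max(0, 0.430) = 0.430 ≤ 0.430.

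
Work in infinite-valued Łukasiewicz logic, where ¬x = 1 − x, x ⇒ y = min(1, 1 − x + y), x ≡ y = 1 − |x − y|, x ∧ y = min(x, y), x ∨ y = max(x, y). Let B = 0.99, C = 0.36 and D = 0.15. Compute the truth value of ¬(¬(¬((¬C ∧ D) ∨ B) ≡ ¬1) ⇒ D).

0.00

¬C = 1 − 0.36 = 0.64
¬C ∧ D = min(0.64, 0.15) = 0.15
(¬C ∧ D) ∨ B = max(0.15, 0.99) = 0.99
¬((¬C ∧ D) ∨ B) = 1 − 0.99 = 0.01
¬1 = 1 − 1.00 = 0.00
¬((¬C ∧ D) ∨ B) ≡ ¬1 = 1 − |0.01 − 0.00| = 1 − 0.01 = 0.99
¬(¬((¬C ∧ D) ∨ B) ≡ ¬1) = 1 − 0.99 = 0.01
¬(¬((¬C ∧ D) ∨ B) ≡ ¬1) ⇒ D = min(1, 1 − 0.01 + 0.15) = min(1, 1.14) = 1.00
¬(¬(¬((¬C ∧ D) ∨ B) ≡ ¬1) ⇒ D) = 1 − 1.00 = 0.00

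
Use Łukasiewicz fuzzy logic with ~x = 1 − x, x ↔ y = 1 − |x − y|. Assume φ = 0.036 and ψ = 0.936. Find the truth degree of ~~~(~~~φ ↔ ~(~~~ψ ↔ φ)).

0.936

~φ = 1 − 0.036 = 0.964
~~φ = 1 − 0.964 = 0.036
~~~φ = 1 − 0.036 = 0.964
~ψ = 1 − 0.936 = 0.064
~~ψ = 1 − 0.064 = 0.936
~~~ψ = 1 − 0.936 = 0.064
~~~ψ ↔ φ = 1 − |0.064 − 0.036| = 1 − 0.028 = 0.972
~(~~~ψ ↔ φ) = 1 − 0.972 = 0.028
~~~φ ↔ ~(~~~ψ ↔ φ) = 1 − |0.964 − 0.028| = 1 − 0.936 = 0.064
~(~~~φ ↔ ~(~~~ψ ↔ φ)) = 1 − 0.064 = 0.936
~~(~~~φ ↔ ~(~~~ψ ↔ φ)) = 1 − 0.936 = 0.064
~~~(~~~φ ↔ ~(~~~ψ ↔ φ)) = 1 − 0.064 = 0.936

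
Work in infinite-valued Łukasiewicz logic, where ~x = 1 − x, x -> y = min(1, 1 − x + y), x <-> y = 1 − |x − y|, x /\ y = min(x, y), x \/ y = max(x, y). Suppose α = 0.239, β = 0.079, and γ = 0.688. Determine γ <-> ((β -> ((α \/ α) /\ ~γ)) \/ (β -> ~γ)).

α \/ α = max(0.239, 0.239) = 0.239
~γ = 1 − 0.688 = 0.312
(α \/ α) /\ ~γ = min(0.239, 0.312) = 0.239
β -> ((α \/ α) /\ ~γ) = min(1, 1 − 0.079 + 0.239) = min(1, 1.160) = 1.000
β -> ~γ = min(1, 1 − 0.079 + 0.312) = min(1, 1.233) = 1.000
(β -> ((α \/ α) /\ ~γ)) \/ (β -> ~γ) = max(1.000, 1.000) = 1.000
γ <-> ((β -> ((α \/ α) /\ ~γ)) \/ (β -> ~γ)) = 1 − |0.688 − 1.000| = 1 − 0.312 = 0.688

0.688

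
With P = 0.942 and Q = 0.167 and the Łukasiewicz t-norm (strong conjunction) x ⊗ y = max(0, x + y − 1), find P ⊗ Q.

P ⊗ Q = max(0, 0.942 + 0.167 − 1) = max(0, 0.109) = 0.109
For comparison, the Gödel (minimum) t-norm min(x, y) would give 0.167.

0.109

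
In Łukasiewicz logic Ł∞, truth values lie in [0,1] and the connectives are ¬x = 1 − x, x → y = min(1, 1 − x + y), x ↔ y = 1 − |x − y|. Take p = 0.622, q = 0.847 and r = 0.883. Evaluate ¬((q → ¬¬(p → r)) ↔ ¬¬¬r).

0.883

p → r = min(1, 1 − 0.622 + 0.883) = min(1, 1.261) = 1.000
¬(p → r) = 1 − 1.000 = 0.000
¬¬(p → r) = 1 − 0.000 = 1.000
q → ¬¬(p → r) = min(1, 1 − 0.847 + 1.000) = min(1, 1.153) = 1.000
¬r = 1 − 0.883 = 0.117
¬¬r = 1 − 0.117 = 0.883
¬¬¬r = 1 − 0.883 = 0.117
(q → ¬¬(p → r)) ↔ ¬¬¬r = 1 − |1.000 − 0.117| = 1 − 0.883 = 0.117
¬((q → ¬¬(p → r)) ↔ ¬¬¬r) = 1 − 0.117 = 0.883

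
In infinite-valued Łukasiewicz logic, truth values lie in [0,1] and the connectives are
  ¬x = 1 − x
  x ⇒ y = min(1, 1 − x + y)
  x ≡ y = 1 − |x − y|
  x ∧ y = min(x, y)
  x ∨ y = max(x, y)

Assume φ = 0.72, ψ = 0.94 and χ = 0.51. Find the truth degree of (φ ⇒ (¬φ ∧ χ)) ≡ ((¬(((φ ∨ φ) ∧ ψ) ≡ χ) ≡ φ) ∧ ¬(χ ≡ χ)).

0.44

¬φ = 1 − 0.72 = 0.28
¬φ ∧ χ = min(0.28, 0.51) = 0.28
φ ⇒ (¬φ ∧ χ) = min(1, 1 − 0.72 + 0.28) = min(1, 0.56) = 0.56
φ ∨ φ = max(0.72, 0.72) = 0.72
(φ ∨ φ) ∧ ψ = min(0.72, 0.94) = 0.72
((φ ∨ φ) ∧ ψ) ≡ χ = 1 − |0.72 − 0.51| = 1 − 0.21 = 0.79
¬(((φ ∨ φ) ∧ ψ) ≡ χ) = 1 − 0.79 = 0.21
¬(((φ ∨ φ) ∧ ψ) ≡ χ) ≡ φ = 1 − |0.21 − 0.72| = 1 − 0.51 = 0.49
χ ≡ χ = 1 − |0.51 − 0.51| = 1 − 0.00 = 1.00
¬(χ ≡ χ) = 1 − 1.00 = 0.00
(¬(((φ ∨ φ) ∧ ψ) ≡ χ) ≡ φ) ∧ ¬(χ ≡ χ) = min(0.49, 0.00) = 0.00
(φ ⇒ (¬φ ∧ χ)) ≡ ((¬(((φ ∨ φ) ∧ ψ) ≡ χ) ≡ φ) ∧ ¬(χ ≡ χ)) = 1 − |0.56 − 0.00| = 1 − 0.56 = 0.44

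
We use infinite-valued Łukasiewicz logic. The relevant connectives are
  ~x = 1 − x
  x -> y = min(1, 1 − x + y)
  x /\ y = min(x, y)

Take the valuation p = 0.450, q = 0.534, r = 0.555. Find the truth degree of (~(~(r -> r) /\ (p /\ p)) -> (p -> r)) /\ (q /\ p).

r -> r = min(1, 1 − 0.555 + 0.555) = min(1, 1.000) = 1.000
~(r -> r) = 1 − 1.000 = 0.000
p /\ p = min(0.450, 0.450) = 0.450
~(r -> r) /\ (p /\ p) = min(0.000, 0.450) = 0.000
~(~(r -> r) /\ (p /\ p)) = 1 − 0.000 = 1.000
p -> r = min(1, 1 − 0.450 + 0.555) = min(1, 1.105) = 1.000
~(~(r -> r) /\ (p /\ p)) -> (p -> r) = min(1, 1 − 1.000 + 1.000) = min(1, 1.000) = 1.000
q /\ p = min(0.534, 0.450) = 0.450
(~(~(r -> r) /\ (p /\ p)) -> (p -> r)) /\ (q /\ p) = min(1.000, 0.450) = 0.450

0.450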